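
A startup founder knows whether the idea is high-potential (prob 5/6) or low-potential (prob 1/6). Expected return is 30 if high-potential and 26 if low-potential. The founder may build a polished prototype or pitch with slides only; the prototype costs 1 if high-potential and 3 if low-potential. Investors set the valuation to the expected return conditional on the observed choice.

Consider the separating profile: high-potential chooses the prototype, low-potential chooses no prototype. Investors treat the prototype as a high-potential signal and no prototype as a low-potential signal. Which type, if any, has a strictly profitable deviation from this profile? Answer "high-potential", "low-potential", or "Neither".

low-potential

The prototype pays 30; no prototype pays 26.
high-potential: assigned the prototype, nets 30 − 1 = 29; deviating to no prototype nets 26.
low-potential: assigned no prototype, nets 26; deviating to the prototype nets 30 − 3 = 27.
The low-potential type gains 1 by deviating.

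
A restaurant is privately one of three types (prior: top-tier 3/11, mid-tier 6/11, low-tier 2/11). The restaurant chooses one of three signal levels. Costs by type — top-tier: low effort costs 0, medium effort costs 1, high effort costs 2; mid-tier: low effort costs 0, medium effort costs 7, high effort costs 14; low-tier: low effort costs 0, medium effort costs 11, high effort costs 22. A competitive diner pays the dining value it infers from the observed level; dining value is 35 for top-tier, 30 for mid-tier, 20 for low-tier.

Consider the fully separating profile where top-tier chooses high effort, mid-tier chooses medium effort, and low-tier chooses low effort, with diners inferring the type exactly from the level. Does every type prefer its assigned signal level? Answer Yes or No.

Yes

Separating price premiums: high effort → 35, medium effort → 30, low effort → 20.
top-tier (assigned high effort): low effort: 20 − 0 = 20; medium effort: 30 − 1 = 29; high effort: 35 − 2 = 33. top-tier stays.
mid-tier (assigned medium effort): low effort: 20 − 0 = 20; medium effort: 30 − 7 = 23; high effort: 35 − 14 = 21. mid-tier stays.
low-tier (assigned low effort): low effort: 20 − 0 = 20; medium effort: 30 − 11 = 19; high effort: 35 − 22 = 13. low-tier stays.
Every type prefers its assigned level; separation holds.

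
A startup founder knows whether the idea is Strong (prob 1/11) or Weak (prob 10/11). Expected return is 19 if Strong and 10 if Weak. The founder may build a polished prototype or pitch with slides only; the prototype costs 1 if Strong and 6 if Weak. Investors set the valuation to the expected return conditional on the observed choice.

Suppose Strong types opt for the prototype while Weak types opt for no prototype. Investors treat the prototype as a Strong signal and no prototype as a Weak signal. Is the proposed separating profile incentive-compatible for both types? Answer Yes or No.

No

Under these beliefs, the prototype earns valuation 19 and no prototype earns valuation 10.
Strong: the prototype nets 19 − 1 = 18; no prototype nets 10. Strong prefers the prototype.
Weak: the prototype nets 19 − 6 = 13; no prototype nets 10. Weak would deviate to the prototype.
Weak has a profitable deviation, so the profile is not an equilibrium.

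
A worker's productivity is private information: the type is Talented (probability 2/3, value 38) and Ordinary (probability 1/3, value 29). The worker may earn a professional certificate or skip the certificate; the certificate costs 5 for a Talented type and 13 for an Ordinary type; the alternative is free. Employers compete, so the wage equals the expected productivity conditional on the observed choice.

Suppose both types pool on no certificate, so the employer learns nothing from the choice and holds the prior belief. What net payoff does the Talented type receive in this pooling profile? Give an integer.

35

Pooled wage = 2/3·38 + 1/3·29 = 35.
Talented pays no cost for no certificate, so net payoff = 35.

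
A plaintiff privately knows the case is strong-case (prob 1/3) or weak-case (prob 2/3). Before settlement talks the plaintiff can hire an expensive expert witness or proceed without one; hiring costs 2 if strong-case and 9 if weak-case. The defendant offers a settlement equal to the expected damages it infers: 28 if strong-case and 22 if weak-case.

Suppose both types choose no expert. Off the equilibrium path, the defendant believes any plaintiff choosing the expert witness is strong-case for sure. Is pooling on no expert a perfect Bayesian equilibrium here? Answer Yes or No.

No

On path, the defendant holds the prior and pays 1/3·28 + 2/3·22 = 24. Off path (the expert witness), believing strong-case, it pays 28.
strong-case: no expert nets 24; the expert witness nets 28 − 2 = 26. strong-case would deviate.
weak-case: no expert nets 24; the expert witness nets 28 − 9 = 19. weak-case stays.
A type deviates, so pooling fails.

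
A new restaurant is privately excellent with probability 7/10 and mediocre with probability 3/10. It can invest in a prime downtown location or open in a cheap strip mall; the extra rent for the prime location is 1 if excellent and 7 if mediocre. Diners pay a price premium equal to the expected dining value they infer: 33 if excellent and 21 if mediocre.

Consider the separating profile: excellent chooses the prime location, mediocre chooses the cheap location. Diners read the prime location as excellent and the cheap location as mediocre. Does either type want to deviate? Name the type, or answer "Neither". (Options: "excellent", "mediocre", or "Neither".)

mediocre

The prime location pays 33; the cheap location pays 21.
excellent: assigned the prime location, nets 33 − 1 = 32; deviating to the cheap location nets 21.
mediocre: assigned the cheap location, nets 21; deviating to the prime location nets 33 − 7 = 26.
The mediocre type gains 5 by deviating.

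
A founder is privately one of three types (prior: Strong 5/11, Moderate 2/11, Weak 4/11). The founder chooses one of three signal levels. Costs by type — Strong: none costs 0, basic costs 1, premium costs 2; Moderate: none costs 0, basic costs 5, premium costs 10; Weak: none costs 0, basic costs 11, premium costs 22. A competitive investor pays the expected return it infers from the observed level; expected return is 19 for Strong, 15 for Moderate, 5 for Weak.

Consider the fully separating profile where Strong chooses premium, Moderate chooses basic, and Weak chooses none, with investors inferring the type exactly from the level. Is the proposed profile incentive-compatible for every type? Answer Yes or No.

Separating valuations: premium → 19, basic → 15, none → 5.
Strong (assigned premium): none: 5 − 0 = 5; basic: 15 − 1 = 14; premium: 19 − 2 = 17. Strong stays.
Moderate (assigned basic): none: 5 − 0 = 5; basic: 15 − 5 = 10; premium: 19 − 10 = 9. Moderate stays.
Weak (assigned none): none: 5 − 0 = 5; basic: 15 − 11 = 4; premium: 19 − 22 = -3. Weak stays.
Every type prefers its assigned level; separation holds.

Yes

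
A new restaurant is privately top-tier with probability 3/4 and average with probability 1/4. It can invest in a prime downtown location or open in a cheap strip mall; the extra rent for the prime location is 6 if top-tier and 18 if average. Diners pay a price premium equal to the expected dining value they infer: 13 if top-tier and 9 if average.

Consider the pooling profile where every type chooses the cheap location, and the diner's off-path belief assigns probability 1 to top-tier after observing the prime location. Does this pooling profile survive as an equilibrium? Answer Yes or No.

On path, the diner holds the prior and pays 3/4·13 + 1/4·9 = 12. Off path (the prime location), believing top-tier, it pays 13.
top-tier: the cheap location nets 12; the prime location nets 13 − 6 = 7. top-tier stays.
average: the cheap location nets 12; the prime location nets 13 − 18 = -5. average stays.
No type deviates, so pooling is sustained.

Yes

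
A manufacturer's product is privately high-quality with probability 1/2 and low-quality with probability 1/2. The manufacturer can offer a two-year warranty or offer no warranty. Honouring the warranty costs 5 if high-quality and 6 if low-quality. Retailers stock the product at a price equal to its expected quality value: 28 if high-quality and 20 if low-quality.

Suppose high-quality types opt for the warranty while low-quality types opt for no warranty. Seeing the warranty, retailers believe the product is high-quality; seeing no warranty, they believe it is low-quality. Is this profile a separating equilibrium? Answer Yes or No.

No

Under these beliefs, the warranty earns price 28 and no warranty earns price 20.
high-quality: the warranty nets 28 − 5 = 23; no warranty nets 20. high-quality prefers the warranty.
low-quality: the warranty nets 28 − 6 = 22; no warranty nets 20. low-quality would deviate to the warranty.
low-quality has a profitable deviation, so the profile is not an equilibrium.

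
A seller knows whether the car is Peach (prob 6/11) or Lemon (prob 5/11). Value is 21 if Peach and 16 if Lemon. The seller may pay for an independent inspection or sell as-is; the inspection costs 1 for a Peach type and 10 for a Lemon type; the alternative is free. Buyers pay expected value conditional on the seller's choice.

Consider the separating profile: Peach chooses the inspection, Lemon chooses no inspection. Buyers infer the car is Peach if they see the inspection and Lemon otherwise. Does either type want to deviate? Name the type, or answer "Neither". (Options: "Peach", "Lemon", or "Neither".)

Neither

The inspection pays 21; no inspection pays 16.
Peach: assigned the inspection, nets 21 − 1 = 20; deviating to no inspection nets 16.
Lemon: assigned no inspection, nets 16; deviating to the inspection nets 21 − 10 = 11.
Both types strictly prefer their assigned action; no profitable deviation.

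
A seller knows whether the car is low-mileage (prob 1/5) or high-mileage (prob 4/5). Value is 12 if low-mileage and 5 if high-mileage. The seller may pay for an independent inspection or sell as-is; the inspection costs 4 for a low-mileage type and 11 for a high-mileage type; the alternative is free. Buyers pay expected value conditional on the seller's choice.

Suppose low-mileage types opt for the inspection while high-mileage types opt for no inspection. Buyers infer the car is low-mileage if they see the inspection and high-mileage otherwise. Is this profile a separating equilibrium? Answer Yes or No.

Yes

Under these beliefs, the inspection earns price 12 and no inspection earns price 5.
low-mileage: the inspection nets 12 − 4 = 8; no inspection nets 5. low-mileage prefers the inspection.
high-mileage: the inspection nets 12 − 11 = 1; no inspection nets 5. high-mileage prefers no inspection.
Neither type deviates, so the separating profile is an equilibrium.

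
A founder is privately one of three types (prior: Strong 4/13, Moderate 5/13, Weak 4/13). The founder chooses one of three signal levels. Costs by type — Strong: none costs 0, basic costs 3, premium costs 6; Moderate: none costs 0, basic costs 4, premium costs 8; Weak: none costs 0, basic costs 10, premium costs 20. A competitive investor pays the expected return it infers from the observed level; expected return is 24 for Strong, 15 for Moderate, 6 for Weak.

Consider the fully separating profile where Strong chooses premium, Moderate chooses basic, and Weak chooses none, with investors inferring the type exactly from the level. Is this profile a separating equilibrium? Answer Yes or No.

No

Separating valuations: premium → 24, basic → 15, none → 6.
Strong (assigned premium): none: 6 − 0 = 6; basic: 15 − 3 = 12; premium: 24 − 6 = 18. Strong stays.
Moderate (assigned basic): none: 6 − 0 = 6; basic: 15 − 4 = 11; premium: 24 − 8 = 16. Moderate prefers premium.
Weak (assigned none): none: 6 − 0 = 6; basic: 15 − 10 = 5; premium: 24 − 20 = 4. Weak stays.
At least one type deviates; the separating profile fails.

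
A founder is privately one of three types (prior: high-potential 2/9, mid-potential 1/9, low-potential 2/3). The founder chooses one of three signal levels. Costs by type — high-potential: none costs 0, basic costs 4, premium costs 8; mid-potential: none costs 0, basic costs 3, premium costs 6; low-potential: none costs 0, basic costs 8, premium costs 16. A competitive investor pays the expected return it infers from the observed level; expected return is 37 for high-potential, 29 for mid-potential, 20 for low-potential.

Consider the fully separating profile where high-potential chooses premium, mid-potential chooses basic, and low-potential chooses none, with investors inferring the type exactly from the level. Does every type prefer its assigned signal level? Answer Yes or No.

Separating valuations: premium → 37, basic → 29, none → 20.
high-potential (assigned premium): none: 20 − 0 = 20; basic: 29 − 4 = 25; premium: 37 − 8 = 29. high-potential stays.
mid-potential (assigned basic): none: 20 − 0 = 20; basic: 29 − 3 = 26; premium: 37 − 6 = 31. mid-potential prefers premium.
low-potential (assigned none): none: 20 − 0 = 20; basic: 29 − 8 = 21; premium: 37 − 16 = 21. low-potential prefers basic.
At least one type deviates; the separating profile fails.

No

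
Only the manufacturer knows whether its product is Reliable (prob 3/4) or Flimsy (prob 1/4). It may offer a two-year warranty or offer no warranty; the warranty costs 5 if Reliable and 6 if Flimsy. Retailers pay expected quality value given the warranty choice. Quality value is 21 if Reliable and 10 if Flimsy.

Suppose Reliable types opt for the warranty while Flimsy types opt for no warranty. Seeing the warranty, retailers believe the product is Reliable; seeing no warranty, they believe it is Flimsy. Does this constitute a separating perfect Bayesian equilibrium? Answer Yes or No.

No

Under these beliefs, the warranty earns price 21 and no warranty earns price 10.
Reliable: the warranty nets 21 − 5 = 16; no warranty nets 10. Reliable prefers the warranty.
Flimsy: the warranty nets 21 − 6 = 15; no warranty nets 10. Flimsy would deviate to the warranty.
Flimsy has a profitable deviation, so the profile is not an equilibrium.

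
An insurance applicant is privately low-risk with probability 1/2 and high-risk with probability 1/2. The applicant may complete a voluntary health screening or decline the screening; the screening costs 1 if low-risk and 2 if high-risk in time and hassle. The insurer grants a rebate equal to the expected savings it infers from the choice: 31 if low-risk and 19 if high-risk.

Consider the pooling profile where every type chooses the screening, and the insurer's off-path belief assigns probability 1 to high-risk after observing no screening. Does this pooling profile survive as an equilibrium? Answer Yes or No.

Yes

On path, the insurer holds the prior and pays 1/2·31 + 1/2·19 = 25. Off path (no screening), believing high-risk, it pays 19.
low-risk: the screening nets 25 − 1 = 24; no screening nets 19. low-risk stays.
high-risk: the screening nets 25 − 2 = 23; no screening nets 19. high-risk stays.
No type deviates, so pooling is sustained.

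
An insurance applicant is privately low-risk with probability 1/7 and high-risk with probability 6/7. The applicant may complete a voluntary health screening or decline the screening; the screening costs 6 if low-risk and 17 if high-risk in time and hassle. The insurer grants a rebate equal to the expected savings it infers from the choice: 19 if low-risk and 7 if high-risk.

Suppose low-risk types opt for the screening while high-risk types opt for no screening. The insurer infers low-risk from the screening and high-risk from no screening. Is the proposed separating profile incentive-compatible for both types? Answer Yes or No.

Yes

Under these beliefs, the screening earns rebate 19 and no screening earns rebate 7.
low-risk: the screening nets 19 − 6 = 13; no screening nets 7. low-risk prefers the screening.
high-risk: the screening nets 19 − 17 = 2; no screening nets 7. high-risk prefers no screening.
Neither type deviates, so the separating profile is an equilibrium.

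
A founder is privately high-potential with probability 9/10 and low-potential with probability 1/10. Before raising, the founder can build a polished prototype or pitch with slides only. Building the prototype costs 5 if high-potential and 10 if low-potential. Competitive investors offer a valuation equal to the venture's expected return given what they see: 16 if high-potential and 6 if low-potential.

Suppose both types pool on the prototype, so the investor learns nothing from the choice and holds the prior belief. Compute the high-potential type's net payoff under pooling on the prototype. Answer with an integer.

Pooled valuation = 9/10·16 + 1/10·6 = 15.
high-potential pays cost 5 for the prototype, so net payoff = 15 − 5 = 10.

10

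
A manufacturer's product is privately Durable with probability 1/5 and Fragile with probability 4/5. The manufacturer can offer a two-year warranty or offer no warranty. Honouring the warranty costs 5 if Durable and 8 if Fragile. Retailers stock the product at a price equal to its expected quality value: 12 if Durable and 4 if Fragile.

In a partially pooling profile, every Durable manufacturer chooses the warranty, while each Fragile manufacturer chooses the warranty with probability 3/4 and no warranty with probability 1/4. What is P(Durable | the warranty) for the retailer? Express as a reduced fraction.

1/4

P(the warranty) = (1/5)·1 + (4/5)·(3/4) = 4/5.
By Bayes' rule, P(Durable | the warranty) = (1/5) / (4/5) = 1/4.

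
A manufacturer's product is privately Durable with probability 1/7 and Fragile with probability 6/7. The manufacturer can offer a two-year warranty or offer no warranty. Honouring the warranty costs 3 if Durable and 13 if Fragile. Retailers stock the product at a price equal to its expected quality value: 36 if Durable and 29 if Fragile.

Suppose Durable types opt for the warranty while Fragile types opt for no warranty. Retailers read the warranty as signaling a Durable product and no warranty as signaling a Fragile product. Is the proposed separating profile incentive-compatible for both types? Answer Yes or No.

Yes

Under these beliefs, the warranty earns price 36 and no warranty earns price 29.
Durable: the warranty nets 36 − 3 = 33; no warranty nets 29. Durable prefers the warranty.
Fragile: the warranty nets 36 − 13 = 23; no warranty nets 29. Fragile prefers no warranty.
Neither type deviates, so the separating profile is an equilibrium.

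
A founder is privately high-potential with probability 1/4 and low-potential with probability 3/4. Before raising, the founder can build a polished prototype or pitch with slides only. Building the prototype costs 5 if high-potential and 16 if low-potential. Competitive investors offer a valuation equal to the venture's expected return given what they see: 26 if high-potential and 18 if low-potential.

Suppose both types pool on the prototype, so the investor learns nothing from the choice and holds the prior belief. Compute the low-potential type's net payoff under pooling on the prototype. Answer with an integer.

Pooled valuation = 1/4·26 + 3/4·18 = 20.
low-potential pays cost 16 for the prototype, so net payoff = 20 − 16 = 4.

4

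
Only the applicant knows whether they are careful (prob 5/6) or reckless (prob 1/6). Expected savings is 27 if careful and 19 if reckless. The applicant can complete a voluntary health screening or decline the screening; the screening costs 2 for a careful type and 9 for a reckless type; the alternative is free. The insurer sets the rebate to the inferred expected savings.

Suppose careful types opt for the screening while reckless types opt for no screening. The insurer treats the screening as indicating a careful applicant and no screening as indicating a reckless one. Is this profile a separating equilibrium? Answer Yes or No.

Under these beliefs, the screening earns rebate 27 and no screening earns rebate 19.
careful: the screening nets 27 − 2 = 25; no screening nets 19. careful prefers the screening.
reckless: the screening nets 27 − 9 = 18; no screening nets 19. reckless prefers no screening.
Neither type deviates, so the separating profile is an equilibrium.

Yes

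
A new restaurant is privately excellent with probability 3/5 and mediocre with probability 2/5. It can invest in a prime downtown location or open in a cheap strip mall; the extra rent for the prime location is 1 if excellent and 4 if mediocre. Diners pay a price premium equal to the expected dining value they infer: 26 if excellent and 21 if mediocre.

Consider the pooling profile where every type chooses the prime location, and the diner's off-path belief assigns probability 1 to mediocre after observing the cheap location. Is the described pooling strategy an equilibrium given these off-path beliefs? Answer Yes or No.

No

On path, the diner holds the prior and pays 3/5·26 + 2/5·21 = 24. Off path (the cheap location), believing mediocre, it pays 21.
excellent: the prime location nets 24 − 1 = 23; the cheap location nets 21. excellent stays.
mediocre: the prime location nets 24 − 4 = 20; the cheap location nets 21. mediocre would deviate.
A type deviates, so pooling fails.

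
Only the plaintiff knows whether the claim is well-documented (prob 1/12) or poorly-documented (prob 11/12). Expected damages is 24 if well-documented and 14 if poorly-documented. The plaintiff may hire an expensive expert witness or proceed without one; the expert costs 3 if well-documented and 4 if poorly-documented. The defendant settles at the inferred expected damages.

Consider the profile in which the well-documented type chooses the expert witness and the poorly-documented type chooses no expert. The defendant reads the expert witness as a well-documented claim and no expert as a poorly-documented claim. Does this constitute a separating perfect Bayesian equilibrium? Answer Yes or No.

Under these beliefs, the expert witness earns settlement 24 and no expert earns settlement 14.
well-documented: the expert witness nets 24 − 3 = 21; no expert nets 14. well-documented prefers the expert witness.
poorly-documented: the expert witness nets 24 − 4 = 20; no expert nets 14. poorly-documented would deviate to the expert witness.
poorly-documented has a profitable deviation, so the profile is not an equilibrium.

No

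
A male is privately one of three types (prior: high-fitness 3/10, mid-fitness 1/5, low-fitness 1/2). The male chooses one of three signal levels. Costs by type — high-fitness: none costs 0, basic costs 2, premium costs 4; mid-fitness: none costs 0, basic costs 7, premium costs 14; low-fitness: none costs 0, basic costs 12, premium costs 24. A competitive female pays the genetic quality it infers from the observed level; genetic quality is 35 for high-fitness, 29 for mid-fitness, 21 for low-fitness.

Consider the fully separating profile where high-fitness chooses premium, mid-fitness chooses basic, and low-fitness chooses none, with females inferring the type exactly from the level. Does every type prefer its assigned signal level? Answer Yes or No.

Yes

Separating mating payoffs: premium → 35, basic → 29, none → 21.
high-fitness (assigned premium): none: 21 − 0 = 21; basic: 29 − 2 = 27; premium: 35 − 4 = 31. high-fitness stays.
mid-fitness (assigned basic): none: 21 − 0 = 21; basic: 29 − 7 = 22; premium: 35 − 14 = 21. mid-fitness stays.
low-fitness (assigned none): none: 21 − 0 = 21; basic: 29 − 12 = 17; premium: 35 − 24 = 11. low-fitness stays.
Every type prefers its assigned level; separation holds.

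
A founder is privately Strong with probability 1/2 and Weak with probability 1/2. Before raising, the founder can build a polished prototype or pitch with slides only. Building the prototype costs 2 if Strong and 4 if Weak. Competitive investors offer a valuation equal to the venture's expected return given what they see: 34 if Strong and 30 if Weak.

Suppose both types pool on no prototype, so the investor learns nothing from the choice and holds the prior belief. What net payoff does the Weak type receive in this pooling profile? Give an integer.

32

Pooled valuation = 1/2·34 + 1/2·30 = 32.
Weak pays no cost for no prototype, so net payoff = 32.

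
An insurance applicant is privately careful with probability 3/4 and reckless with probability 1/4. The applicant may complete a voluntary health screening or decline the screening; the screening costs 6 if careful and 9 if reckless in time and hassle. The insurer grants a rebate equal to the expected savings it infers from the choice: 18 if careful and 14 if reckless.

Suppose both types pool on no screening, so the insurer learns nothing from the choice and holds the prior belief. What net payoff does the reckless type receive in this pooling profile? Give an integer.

17

Pooled rebate = 3/4·18 + 1/4·14 = 17.
reckless pays no cost for no screening, so net payoff = 17.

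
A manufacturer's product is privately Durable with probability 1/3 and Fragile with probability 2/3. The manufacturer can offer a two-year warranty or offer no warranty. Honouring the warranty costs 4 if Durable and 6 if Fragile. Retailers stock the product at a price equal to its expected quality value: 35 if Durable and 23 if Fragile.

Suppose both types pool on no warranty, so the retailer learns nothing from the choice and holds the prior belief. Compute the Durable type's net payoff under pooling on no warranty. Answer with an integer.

Pooled price = 1/3·35 + 2/3·23 = 27.
Durable pays no cost for no warranty, so net payoff = 27.

27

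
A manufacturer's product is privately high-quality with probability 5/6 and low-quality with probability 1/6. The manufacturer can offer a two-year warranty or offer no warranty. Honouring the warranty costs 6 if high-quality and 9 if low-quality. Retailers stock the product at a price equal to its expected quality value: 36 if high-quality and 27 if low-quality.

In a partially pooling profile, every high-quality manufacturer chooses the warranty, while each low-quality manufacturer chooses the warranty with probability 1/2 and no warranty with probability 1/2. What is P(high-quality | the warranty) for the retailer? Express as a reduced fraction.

10/11

P(the warranty) = (5/6)·1 + (1/6)·(1/2) = 11/12.
By Bayes' rule, P(high-quality | the warranty) = (5/6) / (11/12) = 10/11.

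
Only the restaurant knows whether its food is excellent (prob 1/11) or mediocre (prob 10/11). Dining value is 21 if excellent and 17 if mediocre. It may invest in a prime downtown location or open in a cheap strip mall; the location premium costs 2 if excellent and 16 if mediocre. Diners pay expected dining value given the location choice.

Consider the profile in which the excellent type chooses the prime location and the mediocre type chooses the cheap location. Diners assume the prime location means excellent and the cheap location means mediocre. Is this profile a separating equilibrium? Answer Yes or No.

Under these beliefs, the prime location earns price premium 21 and the cheap location earns price premium 17.
excellent: the prime location nets 21 − 2 = 19; the cheap location nets 17. excellent prefers the prime location.
mediocre: the prime location nets 21 − 16 = 5; the cheap location nets 17. mediocre prefers the cheap location.
Neither type deviates, so the separating profile is an equilibrium.

Yes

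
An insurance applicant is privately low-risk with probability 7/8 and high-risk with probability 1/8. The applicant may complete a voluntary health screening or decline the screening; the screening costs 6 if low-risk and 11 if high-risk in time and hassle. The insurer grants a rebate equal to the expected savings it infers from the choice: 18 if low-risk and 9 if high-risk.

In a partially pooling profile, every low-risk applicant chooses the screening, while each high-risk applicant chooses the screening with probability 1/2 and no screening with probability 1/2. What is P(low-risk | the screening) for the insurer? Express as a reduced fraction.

P(the screening) = (7/8)·1 + (1/8)·(1/2) = 15/16.
By Bayes' rule, P(low-risk | the screening) = (7/8) / (15/16) = 14/15.

14/15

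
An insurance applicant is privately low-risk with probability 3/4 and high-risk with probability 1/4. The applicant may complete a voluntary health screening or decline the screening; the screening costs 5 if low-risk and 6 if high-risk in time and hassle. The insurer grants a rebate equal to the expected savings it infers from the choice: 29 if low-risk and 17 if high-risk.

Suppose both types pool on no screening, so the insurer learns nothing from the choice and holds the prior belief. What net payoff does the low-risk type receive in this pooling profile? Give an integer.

Pooled rebate = 3/4·29 + 1/4·17 = 26.
low-risk pays no cost for no screening, so net payoff = 26.

26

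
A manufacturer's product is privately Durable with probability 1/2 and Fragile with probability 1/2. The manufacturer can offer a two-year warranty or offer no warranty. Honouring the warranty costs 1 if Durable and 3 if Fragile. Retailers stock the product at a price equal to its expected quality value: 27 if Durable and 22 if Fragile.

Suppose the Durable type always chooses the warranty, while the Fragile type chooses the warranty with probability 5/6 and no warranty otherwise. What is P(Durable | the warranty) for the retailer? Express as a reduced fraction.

P(the warranty) = (1/2)·1 + (1/2)·(5/6) = 11/12.
By Bayes' rule, P(Durable | the warranty) = (1/2) / (11/12) = 6/11.

6/11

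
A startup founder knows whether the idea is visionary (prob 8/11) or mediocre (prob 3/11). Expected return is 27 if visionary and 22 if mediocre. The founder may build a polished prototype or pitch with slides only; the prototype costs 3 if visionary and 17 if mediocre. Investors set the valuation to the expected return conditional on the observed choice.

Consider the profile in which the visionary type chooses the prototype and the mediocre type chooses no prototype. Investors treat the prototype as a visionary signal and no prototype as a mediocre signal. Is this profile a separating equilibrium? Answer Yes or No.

Under these beliefs, the prototype earns valuation 27 and no prototype earns valuation 22.
visionary: the prototype nets 27 − 3 = 24; no prototype nets 22. visionary prefers the prototype.
mediocre: the prototype nets 27 − 17 = 10; no prototype nets 22. mediocre prefers no prototype.
Neither type deviates, so the separating profile is an equilibrium.

Yes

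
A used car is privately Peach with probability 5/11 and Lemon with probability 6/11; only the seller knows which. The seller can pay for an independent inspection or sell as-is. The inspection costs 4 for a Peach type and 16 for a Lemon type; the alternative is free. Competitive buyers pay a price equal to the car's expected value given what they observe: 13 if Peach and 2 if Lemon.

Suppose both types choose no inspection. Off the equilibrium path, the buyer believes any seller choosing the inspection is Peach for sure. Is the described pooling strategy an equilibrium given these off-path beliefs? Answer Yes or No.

On path, the buyer holds the prior and pays 5/11·13 + 6/11·2 = 7. Off path (the inspection), believing Peach, it pays 13.
Peach: no inspection nets 7; the inspection nets 13 − 4 = 9. Peach would deviate.
Lemon: no inspection nets 7; the inspection nets 13 − 16 = -3. Lemon stays.
A type deviates, so pooling fails.

No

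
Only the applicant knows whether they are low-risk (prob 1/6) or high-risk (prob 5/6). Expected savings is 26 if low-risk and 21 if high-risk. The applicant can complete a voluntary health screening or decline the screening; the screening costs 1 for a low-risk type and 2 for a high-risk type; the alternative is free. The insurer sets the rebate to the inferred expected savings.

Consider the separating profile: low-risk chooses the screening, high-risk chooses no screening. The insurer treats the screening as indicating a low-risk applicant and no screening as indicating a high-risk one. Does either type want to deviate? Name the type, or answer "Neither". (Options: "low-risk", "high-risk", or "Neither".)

high-risk

The screening pays 26; no screening pays 21.
low-risk: assigned the screening, nets 26 − 1 = 25; deviating to no screening nets 21.
high-risk: assigned no screening, nets 21; deviating to the screening nets 26 − 2 = 24.
The high-risk type gains 3 by deviating.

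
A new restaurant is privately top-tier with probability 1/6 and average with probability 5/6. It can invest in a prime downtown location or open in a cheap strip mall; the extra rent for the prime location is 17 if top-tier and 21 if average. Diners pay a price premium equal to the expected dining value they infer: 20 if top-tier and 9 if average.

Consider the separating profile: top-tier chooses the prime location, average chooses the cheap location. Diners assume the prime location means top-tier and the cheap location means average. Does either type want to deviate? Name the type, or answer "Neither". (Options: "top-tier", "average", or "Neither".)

top-tier

The prime location pays 20; the cheap location pays 9.
top-tier: assigned the prime location, nets 20 − 17 = 3; deviating to the cheap location nets 9.
average: assigned the cheap location, nets 9; deviating to the prime location nets 20 − 21 = -1.
The top-tier type gains 6 by deviating.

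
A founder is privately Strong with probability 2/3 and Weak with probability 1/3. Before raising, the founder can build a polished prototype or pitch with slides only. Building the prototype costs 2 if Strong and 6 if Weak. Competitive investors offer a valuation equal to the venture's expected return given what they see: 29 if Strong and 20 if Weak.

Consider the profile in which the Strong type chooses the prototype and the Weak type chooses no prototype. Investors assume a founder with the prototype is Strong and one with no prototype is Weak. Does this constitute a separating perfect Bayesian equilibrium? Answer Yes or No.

Under these beliefs, the prototype earns valuation 29 and no prototype earns valuation 20.
Strong: the prototype nets 29 − 2 = 27; no prototype nets 20. Strong prefers the prototype.
Weak: the prototype nets 29 − 6 = 23; no prototype nets 20. Weak would deviate to the prototype.
Weak has a profitable deviation, so the profile is not an equilibrium.

No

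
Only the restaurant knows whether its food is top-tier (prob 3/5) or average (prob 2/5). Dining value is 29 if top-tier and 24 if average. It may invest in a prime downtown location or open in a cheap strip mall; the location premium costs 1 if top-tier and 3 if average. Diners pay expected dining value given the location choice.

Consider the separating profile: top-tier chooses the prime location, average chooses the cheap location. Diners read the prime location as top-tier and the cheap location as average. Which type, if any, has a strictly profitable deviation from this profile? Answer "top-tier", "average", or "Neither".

The prime location pays 29; the cheap location pays 24.
top-tier: assigned the prime location, nets 29 − 1 = 28; deviating to the cheap location nets 24.
average: assigned the cheap location, nets 24; deviating to the prime location nets 29 − 3 = 26.
The average type gains 2 by deviating.

average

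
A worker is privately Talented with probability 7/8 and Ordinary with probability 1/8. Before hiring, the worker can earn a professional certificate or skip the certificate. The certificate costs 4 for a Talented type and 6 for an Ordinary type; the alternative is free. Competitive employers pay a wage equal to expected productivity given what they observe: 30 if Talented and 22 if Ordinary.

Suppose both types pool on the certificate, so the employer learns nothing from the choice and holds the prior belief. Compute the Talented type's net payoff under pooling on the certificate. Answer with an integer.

25

Pooled wage = 7/8·30 + 1/8·22 = 29.
Talented pays cost 4 for the certificate, so net payoff = 29 − 4 = 25.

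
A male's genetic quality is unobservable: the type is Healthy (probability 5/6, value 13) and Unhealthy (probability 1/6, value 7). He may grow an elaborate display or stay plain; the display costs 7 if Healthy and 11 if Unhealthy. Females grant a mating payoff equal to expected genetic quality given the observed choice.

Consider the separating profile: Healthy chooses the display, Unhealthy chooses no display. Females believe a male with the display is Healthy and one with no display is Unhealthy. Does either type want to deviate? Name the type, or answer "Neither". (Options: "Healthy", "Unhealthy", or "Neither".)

Healthy

The display pays 13; no display pays 7.
Healthy: assigned the display, nets 13 − 7 = 6; deviating to no display nets 7.
Unhealthy: assigned no display, nets 7; deviating to the display nets 13 − 11 = 2.
The Healthy type gains 1 by deviating.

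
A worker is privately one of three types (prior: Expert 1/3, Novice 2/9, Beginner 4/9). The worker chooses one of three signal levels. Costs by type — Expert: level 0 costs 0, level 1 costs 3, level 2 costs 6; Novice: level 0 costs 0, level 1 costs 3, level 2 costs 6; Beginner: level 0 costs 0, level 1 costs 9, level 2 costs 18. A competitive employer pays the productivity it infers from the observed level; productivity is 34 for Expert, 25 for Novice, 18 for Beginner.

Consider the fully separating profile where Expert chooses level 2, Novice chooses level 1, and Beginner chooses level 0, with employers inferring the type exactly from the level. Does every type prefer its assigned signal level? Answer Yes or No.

Separating wages: level 2 → 34, level 1 → 25, level 0 → 18.
Expert (assigned level 2): level 0: 18 − 0 = 18; level 1: 25 − 3 = 22; level 2: 34 − 6 = 28. Expert stays.
Novice (assigned level 1): level 0: 18 − 0 = 18; level 1: 25 − 3 = 22; level 2: 34 − 6 = 28. Novice prefers level 2.
Beginner (assigned level 0): level 0: 18 − 0 = 18; level 1: 25 − 9 = 16; level 2: 34 − 18 = 16. Beginner stays.
At least one type deviates; the separating profile fails.

No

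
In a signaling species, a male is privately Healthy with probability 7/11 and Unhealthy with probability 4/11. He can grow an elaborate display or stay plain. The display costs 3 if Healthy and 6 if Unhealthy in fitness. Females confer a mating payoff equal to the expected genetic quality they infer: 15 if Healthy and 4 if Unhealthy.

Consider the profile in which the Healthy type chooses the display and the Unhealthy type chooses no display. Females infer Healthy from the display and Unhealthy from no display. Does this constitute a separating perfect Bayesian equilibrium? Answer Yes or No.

Under these beliefs, the display earns mating payoff 15 and no display earns mating payoff 4.
Healthy: the display nets 15 − 3 = 12; no display nets 4. Healthy prefers the display.
Unhealthy: the display nets 15 − 6 = 9; no display nets 4. Unhealthy would deviate to the display.
Unhealthy has a profitable deviation, so the profile is not an equilibrium.

No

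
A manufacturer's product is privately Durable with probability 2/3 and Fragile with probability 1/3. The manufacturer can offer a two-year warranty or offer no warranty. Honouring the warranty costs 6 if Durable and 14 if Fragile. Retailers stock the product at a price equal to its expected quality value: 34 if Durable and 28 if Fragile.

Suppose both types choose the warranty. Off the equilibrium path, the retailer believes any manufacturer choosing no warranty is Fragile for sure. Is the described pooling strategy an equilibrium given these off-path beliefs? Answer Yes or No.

No

On path, the retailer holds the prior and pays 2/3·34 + 1/3·28 = 32. Off path (no warranty), believing Fragile, it pays 28.
Durable: the warranty nets 32 − 6 = 26; no warranty nets 28. Durable would deviate.
Fragile: the warranty nets 32 − 14 = 18; no warranty nets 28. Fragile would deviate.
A type deviates, so pooling fails.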